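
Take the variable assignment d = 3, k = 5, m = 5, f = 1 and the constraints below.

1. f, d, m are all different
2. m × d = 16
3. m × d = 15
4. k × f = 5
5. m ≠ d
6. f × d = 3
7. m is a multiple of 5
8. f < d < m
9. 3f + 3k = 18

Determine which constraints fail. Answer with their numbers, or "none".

1. values 1, 3, 5 are pairwise distinct — satisfied.
2. m × d = 5 × 3 = 15, not 16 — violated.
3. m × d = 5 × 3 = 15 — satisfied.
4. k × f = 5 × 1 = 5 — satisfied.
5. m = 5, d = 3; distinct — satisfied.
6. f × d = 1 × 3 = 3 — satisfied.
7. 5 / 5 = 1, so 5 divides 5 — satisfied.
8. values 1 < 3 < 5 — satisfied.
9. 3f + 3k = 3(1) + 3(5) = 18 — satisfied.

Constraint 2 does not hold.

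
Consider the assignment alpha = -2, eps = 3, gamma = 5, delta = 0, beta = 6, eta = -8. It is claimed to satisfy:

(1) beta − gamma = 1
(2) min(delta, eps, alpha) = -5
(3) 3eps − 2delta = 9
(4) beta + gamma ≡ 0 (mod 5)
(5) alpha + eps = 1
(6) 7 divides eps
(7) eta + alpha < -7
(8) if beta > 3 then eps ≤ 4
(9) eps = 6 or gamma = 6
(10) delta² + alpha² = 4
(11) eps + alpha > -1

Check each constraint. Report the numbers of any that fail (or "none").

Violated: 2, 4, 6, and 9.

(1) beta − gamma = 6 − 5 = 1 — holds.
(2) min(0, 3, -2) = -2, not -5 — fails.
(3) 3eps − 2delta = 3(3) − 2(0) = 9 — holds.
(4) beta + gamma = 11; 11 mod 5 = 1, not 0 — fails.
(5) alpha + eps = -2 + 3 = 1 — holds.
(6) 3 = 7×0 + 3, so 7 does not divide 3 — fails.
(7) eta + alpha = -8 + (-2) = -10; -10 < -7 — holds.
(8) beta = 6 > 3, so we need eps ≤ 4; eps = 3 ≤ 4 — holds.
(9) eps = 3 ≠ 6 and gamma = 5 ≠ 6; both disjuncts false — fails.
(10) delta² + alpha² = 0² + (-2)² = 0 + 4 = 4 — holds.
(11) eps + alpha = 3 + (-2) = 1; 1 > -1 — holds.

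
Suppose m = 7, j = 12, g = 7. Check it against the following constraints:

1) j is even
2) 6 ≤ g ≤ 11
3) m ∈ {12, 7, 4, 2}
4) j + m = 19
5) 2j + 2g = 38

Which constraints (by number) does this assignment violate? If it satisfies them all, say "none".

No violations.

1) j = 12 is even — holds.
2) g = 7 lies in [6, 11] — holds.
3) m = 7 is in {12, 7, 4, 2} — holds.
4) j + m = 12 + 7 = 19 — holds.
5) 2j + 2g = 2(12) + 2(7) = 38 — holds.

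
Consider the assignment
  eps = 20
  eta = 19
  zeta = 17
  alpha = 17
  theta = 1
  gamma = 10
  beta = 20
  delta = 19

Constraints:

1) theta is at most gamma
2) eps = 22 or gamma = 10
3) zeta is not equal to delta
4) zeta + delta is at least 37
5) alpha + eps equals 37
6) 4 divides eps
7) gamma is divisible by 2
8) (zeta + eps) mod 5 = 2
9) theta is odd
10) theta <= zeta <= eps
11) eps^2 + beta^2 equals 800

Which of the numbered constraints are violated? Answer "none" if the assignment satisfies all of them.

Constraint 4 does not hold.

1) theta = 1, gamma = 10; 1 ≤ 10  ✔
2) eps = 20 ≠ 22, but gamma = 10 = 10 (second disjunct)  ✔
3) zeta = 17, delta = 19; distinct  ✔
4) zeta + delta = 17 + 19 = 36; 36 < 37, bound 37 not met  ✘
5) alpha + eps = 17 + 20 = 37  ✔
6) 20 / 4 = 5, so 4 divides 20  ✔
7) 10 / 2 = 5, so 2 divides 10  ✔
8) zeta + eps = 37; 37 mod 5 = 2  ✔
9) theta = 1 is odd  ✔
10) values 1 <= 17 <= 20  ✔
11) eps^2 + beta^2 = 20^2 + 20^2 = 400 + 400 = 800  ✔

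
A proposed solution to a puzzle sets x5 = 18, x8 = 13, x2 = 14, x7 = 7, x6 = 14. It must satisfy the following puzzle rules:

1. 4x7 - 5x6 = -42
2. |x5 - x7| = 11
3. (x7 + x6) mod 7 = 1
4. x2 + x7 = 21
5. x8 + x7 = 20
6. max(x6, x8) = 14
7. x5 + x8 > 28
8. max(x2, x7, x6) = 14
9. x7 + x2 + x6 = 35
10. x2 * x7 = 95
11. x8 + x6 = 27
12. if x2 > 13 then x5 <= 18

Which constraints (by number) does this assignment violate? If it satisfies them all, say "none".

Constraints 3, 10 are violated.

1. 4x7 - 5x6 = 4(7) - 5(14) = -42 — satisfied.
2. |18 - 7| = 11 — satisfied.
3. x7 + x6 = 21; 21 mod 7 = 0, not 1 — violated.
4. x2 + x7 = 14 + 7 = 21 — satisfied.
5. x8 + x7 = 13 + 7 = 20 — satisfied.
6. max(14, 13) = 14 — satisfied.
7. x5 + x8 = 18 + 13 = 31; 31 > 28 — satisfied.
8. max(14, 7, 14) = 14 — satisfied.
9. x7 + x2 + x6 = 7 + 14 + 14 = 35 — satisfied.
10. x2 * x7 = 14 * 7 = 98, not 95 — violated.
11. x8 + x6 = 13 + 14 = 27 — satisfied.
12. x2 = 14 > 13, so we need x5 ≤ 18; x5 = 18 ≤ 18 — satisfied.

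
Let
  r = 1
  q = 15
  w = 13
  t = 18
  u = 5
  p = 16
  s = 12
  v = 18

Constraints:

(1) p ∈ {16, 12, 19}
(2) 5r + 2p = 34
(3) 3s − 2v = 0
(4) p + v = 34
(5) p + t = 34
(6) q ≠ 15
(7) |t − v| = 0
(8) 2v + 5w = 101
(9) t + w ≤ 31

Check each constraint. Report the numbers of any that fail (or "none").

Constraints 2 and 6 are violated.

(1) p = 16 is in {16, 12, 19}  ✔
(2) 5r + 2p = 5(1) + 2(16) = 37, not 34  ✘
(3) 3s − 2v = 3(12) − 2(18) = 0  ✔
(4) p + v = 16 + 18 = 34  ✔
(5) p + t = 16 + 18 = 34  ✔
(6) q = 15, but 15 is required to differ  ✘
(7) |18 − 18| = 0  ✔
(8) 2v + 5w = 2(18) + 5(13) = 101  ✔
(9) t + w = 18 + 13 = 31; 31 ≤ 31  ✔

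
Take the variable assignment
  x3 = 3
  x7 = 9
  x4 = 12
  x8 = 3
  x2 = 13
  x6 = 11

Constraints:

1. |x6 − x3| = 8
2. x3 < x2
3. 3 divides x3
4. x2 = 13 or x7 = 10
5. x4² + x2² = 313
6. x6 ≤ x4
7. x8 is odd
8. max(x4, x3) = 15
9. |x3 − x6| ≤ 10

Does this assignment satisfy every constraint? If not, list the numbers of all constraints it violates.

The assignment fails constraint 8.

1. |11 − 3| = 8  holds
2. x3 = 3, x2 = 13; 3 < 13  holds
3. 3 / 3 = 1, so 3 divides 3  holds
4. x2 = 13 = 13 (first disjunct)  holds
5. x4² + x2² = 12² + 13² = 144 + 169 = 313  holds
6. x6 = 11, x4 = 12; 11 ≤ 12  holds
7. x8 = 3 is odd  holds
8. max(12, 3) = 12, not 15  fails
9. |3 − 11| = 8; 8 ≤ 10  holds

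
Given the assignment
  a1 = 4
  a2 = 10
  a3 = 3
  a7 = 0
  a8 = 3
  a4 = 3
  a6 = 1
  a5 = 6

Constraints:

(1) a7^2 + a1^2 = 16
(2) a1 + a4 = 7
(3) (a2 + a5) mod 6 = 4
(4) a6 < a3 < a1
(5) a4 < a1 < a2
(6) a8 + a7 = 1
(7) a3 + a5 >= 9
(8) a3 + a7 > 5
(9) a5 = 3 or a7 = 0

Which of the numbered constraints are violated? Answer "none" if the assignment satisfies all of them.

(1) a7^2 + a1^2 = 0^2 + 4^2 = 0 + 16 = 16  yes
(2) a1 + a4 = 4 + 3 = 7  yes
(3) a2 + a5 = 16; 16 mod 6 = 4  yes
(4) values 1 < 3 < 4  yes
(5) values 3 < 4 < 10  yes
(6) a8 + a7 = 3 + 0 = 3, not 1  no
(7) a3 + a5 = 3 + 6 = 9; 9 ≥ 9  yes
(8) a3 + a7 = 3 + 0 = 3; 3 ≤ 5, bound 5 not met  no
(9) a5 = 6 ≠ 3, but a7 = 0 = 0 (second disjunct)  yes

Constraints 6 and 8 do not hold.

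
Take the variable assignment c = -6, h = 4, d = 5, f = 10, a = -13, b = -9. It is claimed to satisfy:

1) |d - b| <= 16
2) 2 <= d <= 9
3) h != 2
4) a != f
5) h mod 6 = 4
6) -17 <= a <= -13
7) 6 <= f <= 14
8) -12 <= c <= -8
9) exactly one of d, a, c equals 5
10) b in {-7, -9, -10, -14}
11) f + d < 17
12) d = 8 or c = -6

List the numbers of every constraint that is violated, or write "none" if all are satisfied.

The assignment fails constraint 8.

1) |5 - (-9)| = 14; 14 ≤ 16  ✓
2) d = 5 lies in [2, 9]  ✓
3) h = 4, and 4 ≠ 2  ✓
4) a = -13, f = 10; distinct  ✓
5) 4 mod 6 = 4  ✓
6) a = -13 lies in [-17, -13]  ✓
7) f = 10 lies in [6, 14]  ✓
8) c = -6 is outside [-12, -8]  ✗
9) d=5, a=-13, c=-6; 1 of them equals 5  ✓
10) b = -9 is in {-7, -9, -10, -14}  ✓
11) f + d = 10 + 5 = 15; 15 < 17  ✓
12) d = 5 ≠ 8, but c = -6 = -6 (second disjunct)  ✓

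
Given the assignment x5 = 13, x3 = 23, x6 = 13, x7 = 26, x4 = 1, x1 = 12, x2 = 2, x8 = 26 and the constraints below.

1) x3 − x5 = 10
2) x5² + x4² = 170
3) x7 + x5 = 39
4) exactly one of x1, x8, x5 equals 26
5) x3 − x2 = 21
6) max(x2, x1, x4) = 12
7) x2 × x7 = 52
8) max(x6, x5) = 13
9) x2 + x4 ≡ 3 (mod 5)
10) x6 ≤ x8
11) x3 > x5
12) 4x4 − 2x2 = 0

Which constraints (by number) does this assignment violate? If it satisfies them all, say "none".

Yes — all constraints hold.

1) x3 − x5 = 23 − 13 = 10  true
2) x5² + x4² = 13² + 1² = 169 + 1 = 170  true
3) x7 + x5 = 26 + 13 = 39  true
4) x1=12, x8=26, x5=13; 1 of them equals 26  true
5) x3 − x2 = 23 − 2 = 21  true
6) max(2, 12, 1) = 12  true
7) x2 × x7 = 2 × 26 = 52  true
8) max(13, 13) = 13  true
9) x2 + x4 = 3; 3 mod 5 = 3  true
10) x6 = 13, x8 = 26; 13 ≤ 26  true
11) x3 = 23, x5 = 13; 23 > 13  true
12) 4x4 − 2x2 = 4(1) − 2(2) = 0  true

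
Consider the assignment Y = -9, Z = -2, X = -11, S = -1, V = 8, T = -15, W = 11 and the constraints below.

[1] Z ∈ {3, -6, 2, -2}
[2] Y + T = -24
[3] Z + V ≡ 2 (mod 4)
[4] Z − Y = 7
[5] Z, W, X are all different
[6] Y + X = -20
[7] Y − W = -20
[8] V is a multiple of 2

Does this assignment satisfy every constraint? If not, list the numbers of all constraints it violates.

No violations.

[1] Z = -2 is in {3, -6, 2, -2}  yes
[2] Y + T = -9 + (-15) = -24  yes
[3] Z + V = 6; 6 mod 4 = 2  yes
[4] Z − Y = -2 − (-9) = 7  yes
[5] values -2, 11, -11 are pairwise distinct  yes
[6] Y + X = -9 + (-11) = -20  yes
[7] Y − W = -9 − 11 = -20  yes
[8] 8 / 2 = 4, so 2 divides 8  yes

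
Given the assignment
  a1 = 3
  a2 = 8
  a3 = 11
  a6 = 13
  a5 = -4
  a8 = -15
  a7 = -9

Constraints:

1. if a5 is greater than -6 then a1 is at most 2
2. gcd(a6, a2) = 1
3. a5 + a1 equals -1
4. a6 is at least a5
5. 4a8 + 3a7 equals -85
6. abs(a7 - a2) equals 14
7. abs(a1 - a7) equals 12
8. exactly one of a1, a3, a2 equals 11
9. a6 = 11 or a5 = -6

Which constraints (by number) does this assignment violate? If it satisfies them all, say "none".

1. a5 = -4 > -6, so we need a1 ≤ 2; but a1 = 3 > 2  ✗
2. gcd(13, 8) = 1  ✓
3. a5 + a1 = -4 + 3 = -1  ✓
4. a6 = 13, a5 = -4; 13 ≥ -4  ✓
5. 4a8 + 3a7 = 4(-15) + 3(-9) = -87, not -85  ✗
6. abs(-9 - 8) = 17, not 14  ✗
7. abs(3 - (-9)) = 12  ✓
8. a1=3, a3=11, a2=8; 1 of them equals 11  ✓
9. a6 = 13 ≠ 11 and a5 = -4 ≠ -6; both disjuncts false  ✗

No — constraints 1, 5, 6, 9 are not satisfied.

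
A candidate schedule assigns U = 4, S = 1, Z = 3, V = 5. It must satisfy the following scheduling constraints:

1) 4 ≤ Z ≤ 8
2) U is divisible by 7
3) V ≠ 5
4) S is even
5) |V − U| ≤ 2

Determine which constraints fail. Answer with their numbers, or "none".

Constraints 1, 2, 3, and 4 are violated.

1) Z = 3 is outside [4, 8]  no
2) 4 = 7×0 + 4, so 7 does not divide 4  no
3) V = 5, but 5 is required to differ  no
4) S = 1 is odd  no
5) |5 − 4| = 1; 1 ≤ 2  yes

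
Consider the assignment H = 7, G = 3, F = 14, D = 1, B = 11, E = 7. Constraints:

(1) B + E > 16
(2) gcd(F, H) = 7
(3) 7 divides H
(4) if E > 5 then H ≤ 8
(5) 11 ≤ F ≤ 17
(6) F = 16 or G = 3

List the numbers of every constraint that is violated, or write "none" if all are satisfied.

All constraints are satisfied.

(1) B + E = 11 + 7 = 18; 18 > 16  true
(2) gcd(14, 7) = 7  true
(3) 7 / 7 = 1, so 7 divides 7  true
(4) E = 7 > 5, so we need H ≤ 8; H = 7 ≤ 8  true
(5) F = 14 lies in [11, 17]  true
(6) F = 14 ≠ 16, but G = 3 = 3 (second disjunct)  true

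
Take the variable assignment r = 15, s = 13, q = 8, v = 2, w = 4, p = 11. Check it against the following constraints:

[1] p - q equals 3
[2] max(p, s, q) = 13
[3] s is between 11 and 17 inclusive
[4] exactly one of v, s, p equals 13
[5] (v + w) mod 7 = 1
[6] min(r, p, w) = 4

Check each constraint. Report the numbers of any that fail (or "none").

[1] p - q = 11 - 8 = 3 — OK.
[2] max(11, 13, 8) = 13 — OK.
[3] s = 13 lies in [11, 17] — OK.
[4] v=2, s=13, p=11; 1 of them equals 13 — OK.
[5] v + w = 6; 6 mod 7 = 6, not 1 — violated.
[6] min(15, 11, 4) = 4 — OK.

Violated: 5.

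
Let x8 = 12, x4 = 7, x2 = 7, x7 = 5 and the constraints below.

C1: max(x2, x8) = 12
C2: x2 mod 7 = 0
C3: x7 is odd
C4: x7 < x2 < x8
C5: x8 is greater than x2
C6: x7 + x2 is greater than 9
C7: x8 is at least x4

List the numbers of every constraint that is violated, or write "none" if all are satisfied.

None — every constraint holds.

C1: max(7, 12) = 12  holds
C2: 7 mod 7 = 0  holds
C3: x7 = 5 is odd  holds
C4: values 5 < 7 < 12  holds
C5: x8 = 12, x2 = 7; 12 > 7  holds
C6: x7 + x2 = 5 + 7 = 12; 12 > 9  holds
C7: x8 = 12, x4 = 7; 12 ≥ 7  holds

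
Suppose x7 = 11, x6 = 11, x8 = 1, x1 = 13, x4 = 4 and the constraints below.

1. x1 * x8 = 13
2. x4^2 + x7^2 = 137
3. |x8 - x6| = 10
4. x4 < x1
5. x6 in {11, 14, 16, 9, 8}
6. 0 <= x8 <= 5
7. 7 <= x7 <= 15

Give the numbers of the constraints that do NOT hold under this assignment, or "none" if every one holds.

1. x1 * x8 = 13 * 1 = 13 — holds.
2. x4^2 + x7^2 = 4^2 + 11^2 = 16 + 121 = 137 — holds.
3. |1 - 11| = 10 — holds.
4. x4 = 4, x1 = 13; 4 < 13 — holds.
5. x6 = 11 is in {11, 14, 16, 9, 8} — holds.
6. x8 = 1 lies in [0, 5] — holds.
7. x7 = 11 lies in [7, 15] — holds.

No violations.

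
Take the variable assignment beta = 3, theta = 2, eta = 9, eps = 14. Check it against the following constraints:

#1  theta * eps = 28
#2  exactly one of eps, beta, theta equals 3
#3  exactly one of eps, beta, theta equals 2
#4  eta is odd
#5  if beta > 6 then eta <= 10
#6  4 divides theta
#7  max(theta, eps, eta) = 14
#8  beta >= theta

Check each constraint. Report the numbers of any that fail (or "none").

#1 theta * eps = 2 * 14 = 28  holds
#2 eps=14, beta=3, theta=2; 1 of them equals 3  holds
#3 eps=14, beta=3, theta=2; 1 of them equals 2  holds
#4 eta = 9 is odd  holds
#5 beta = 3, not > 6; antecedent false, conditional vacuously true  holds
#6 2 = 4*0 + 2, so 4 does not divide 2  fails
#7 max(2, 14, 9) = 14  holds
#8 beta = 3, theta = 2; 3 ≥ 2  holds

The assignment fails constraint 6.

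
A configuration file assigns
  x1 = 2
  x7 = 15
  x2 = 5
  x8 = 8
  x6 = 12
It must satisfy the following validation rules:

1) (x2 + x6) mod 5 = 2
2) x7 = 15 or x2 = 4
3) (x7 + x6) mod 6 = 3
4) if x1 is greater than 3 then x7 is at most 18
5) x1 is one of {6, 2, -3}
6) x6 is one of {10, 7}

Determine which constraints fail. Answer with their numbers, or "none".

Violated: 6.

1) x2 + x6 = 17; 17 mod 5 = 2  holds
2) x7 = 15 = 15 (first disjunct)  holds
3) x7 + x6 = 27; 27 mod 6 = 3  holds
4) x1 = 2, not > 3; antecedent false, conditional vacuously true  holds
5) x1 = 2 is in {6, 2, -3}  holds
6) x6 = 12 is not in {10, 7}  fails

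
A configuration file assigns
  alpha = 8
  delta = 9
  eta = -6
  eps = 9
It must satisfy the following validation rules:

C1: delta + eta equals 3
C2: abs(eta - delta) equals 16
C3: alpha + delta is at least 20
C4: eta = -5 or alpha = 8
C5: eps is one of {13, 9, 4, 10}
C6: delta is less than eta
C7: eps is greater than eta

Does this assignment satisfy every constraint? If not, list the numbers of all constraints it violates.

C1: delta + eta = 9 + (-6) = 3 — OK.
C2: abs(-6 - 9) = 15, not 16 — violated.
C3: alpha + delta = 8 + 9 = 17; 17 < 20, bound 20 not met — violated.
C4: eta = -6 ≠ -5, but alpha = 8 = 8 (second disjunct) — OK.
C5: eps = 9 is in {13, 9, 4, 10} — OK.
C6: delta = 9, eta = -6; 9 ≥ -6 (want <) — violated.
C7: eps = 9, eta = -6; 9 > -6 — OK.

No — constraints 2, 3, 6 are not satisfied.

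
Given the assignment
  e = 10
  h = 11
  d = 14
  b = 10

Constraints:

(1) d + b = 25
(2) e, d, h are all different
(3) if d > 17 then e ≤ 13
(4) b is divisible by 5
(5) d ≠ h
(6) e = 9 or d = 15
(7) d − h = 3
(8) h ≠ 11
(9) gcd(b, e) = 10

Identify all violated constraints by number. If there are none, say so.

(1) d + b = 14 + 10 = 24, not 25  no
(2) values 10, 14, 11 are pairwise distinct  yes
(3) d = 14, not > 17; antecedent false, conditional vacuously true  yes
(4) 10 / 5 = 2, so 5 divides 10  yes
(5) d = 14, h = 11; distinct  yes
(6) e = 10 ≠ 9 and d = 14 ≠ 15; both disjuncts false  no
(7) d − h = 14 − 11 = 3  yes
(8) h = 11, but 11 is required to differ  no
(9) gcd(10, 10) = 10  yes

Violated: 1, 6, and 8.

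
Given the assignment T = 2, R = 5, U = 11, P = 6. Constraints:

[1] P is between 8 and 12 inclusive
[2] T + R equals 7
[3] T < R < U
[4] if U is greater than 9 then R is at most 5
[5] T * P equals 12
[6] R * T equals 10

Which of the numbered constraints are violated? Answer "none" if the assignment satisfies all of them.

The assignment fails constraint 1.

[1] P = 6 is outside [8, 12] — violated.
[2] T + R = 2 + 5 = 7 — satisfied.
[3] values 2 < 5 < 11 — satisfied.
[4] U = 11 > 9, so we need R ≤ 5; R = 5 ≤ 5 — satisfied.
[5] T * P = 2 * 6 = 12 — satisfied.
[6] R * T = 5 * 2 = 10 — satisfied.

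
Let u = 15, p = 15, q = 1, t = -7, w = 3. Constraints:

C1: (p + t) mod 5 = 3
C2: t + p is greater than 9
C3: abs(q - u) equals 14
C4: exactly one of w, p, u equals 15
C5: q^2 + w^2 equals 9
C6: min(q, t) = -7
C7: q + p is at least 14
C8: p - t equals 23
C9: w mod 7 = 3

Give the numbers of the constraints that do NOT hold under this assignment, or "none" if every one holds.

The assignment fails constraints 2, 4, 5, and 8.

C1: p + t = 8; 8 mod 5 = 3 — holds.
C2: t + p = -7 + 15 = 8; 8 ≤ 9, bound 9 not met — fails.
C3: abs(1 - 15) = 14 — holds.
C4: w=3, p=15, u=15; 2 of them equal 15, not exactly one — fails.
C5: q^2 + w^2 = 1^2 + 3^2 = 1 + 9 = 10, not 9 — fails.
C6: min(1, -7) = -7 — holds.
C7: q + p = 1 + 15 = 16; 16 ≥ 14 — holds.
C8: p - t = 15 - (-7) = 22, not 23 — fails.
C9: 3 mod 7 = 3 — holds.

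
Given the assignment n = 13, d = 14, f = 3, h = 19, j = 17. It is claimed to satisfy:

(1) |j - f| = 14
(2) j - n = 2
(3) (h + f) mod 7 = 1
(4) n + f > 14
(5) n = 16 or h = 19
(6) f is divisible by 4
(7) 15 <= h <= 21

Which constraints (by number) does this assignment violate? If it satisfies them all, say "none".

(1) |17 - 3| = 14 — satisfied.
(2) j - n = 17 - 13 = 4, not 2 — violated.
(3) h + f = 22; 22 mod 7 = 1 — satisfied.
(4) n + f = 13 + 3 = 16; 16 > 14 — satisfied.
(5) n = 13 ≠ 16, but h = 19 = 19 (second disjunct) — satisfied.
(6) 3 = 4*0 + 3, so 4 does not divide 3 — violated.
(7) h = 19 lies in [15, 21] — satisfied.

Constraints 2, 6 are violated.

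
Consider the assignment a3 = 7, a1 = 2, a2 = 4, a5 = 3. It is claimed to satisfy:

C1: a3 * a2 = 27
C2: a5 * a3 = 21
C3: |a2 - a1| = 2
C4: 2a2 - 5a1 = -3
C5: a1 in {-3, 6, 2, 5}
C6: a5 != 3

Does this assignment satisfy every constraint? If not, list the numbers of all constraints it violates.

Constraints 1, 4, and 6 do not hold.

C1: a3 * a2 = 7 * 4 = 28, not 27  ✗
C2: a5 * a3 = 3 * 7 = 21  ✓
C3: |4 - 2| = 2  ✓
C4: 2a2 - 5a1 = 2(4) - 5(2) = -2, not -3  ✗
C5: a1 = 2 is in {-3, 6, 2, 5}  ✓
C6: a5 = 3, but 3 is required to differ  ✗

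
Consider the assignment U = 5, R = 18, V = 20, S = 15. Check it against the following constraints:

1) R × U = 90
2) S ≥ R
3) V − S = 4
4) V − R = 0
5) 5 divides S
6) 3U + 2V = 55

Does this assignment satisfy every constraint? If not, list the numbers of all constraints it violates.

1) R × U = 18 × 5 = 90 — holds.
2) S = 15, R = 18; 15 < 18 (want ≥) — does not hold.
3) V − S = 20 − 15 = 5, not 4 — does not hold.
4) V − R = 20 − 18 = 2, not 0 — does not hold.
5) 15 / 5 = 3, so 5 divides 15 — holds.
6) 3U + 2V = 3(5) + 2(20) = 55 — holds.

Violated: 2, 3, 4.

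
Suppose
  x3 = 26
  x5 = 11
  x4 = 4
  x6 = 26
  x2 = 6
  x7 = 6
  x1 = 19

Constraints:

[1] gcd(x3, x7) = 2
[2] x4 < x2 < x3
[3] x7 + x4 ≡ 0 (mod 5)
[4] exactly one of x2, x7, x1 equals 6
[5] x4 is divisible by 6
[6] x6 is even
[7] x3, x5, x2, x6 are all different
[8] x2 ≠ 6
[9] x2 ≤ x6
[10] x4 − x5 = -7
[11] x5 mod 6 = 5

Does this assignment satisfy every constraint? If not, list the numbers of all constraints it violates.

[1] gcd(26, 6) = 2  true
[2] values 4 < 6 < 26  true
[3] x7 + x4 = 10; 10 mod 5 = 0  true
[4] x2=6, x7=6, x1=19; 2 of them equal 6, not exactly one  false
[5] 4 = 6×0 + 4, so 6 does not divide 4  false
[6] x6 = 26 is even  true
[7] x3 = x6 = 26, not all different  false
[8] x2 = 6, but 6 is required to differ  false
[9] x2 = 6, x6 = 26; 6 ≤ 26  true
[10] x4 − x5 = 4 − 11 = -7  true
[11] 11 mod 6 = 5  true

The assignment fails constraints 4, 5, 7, and 8.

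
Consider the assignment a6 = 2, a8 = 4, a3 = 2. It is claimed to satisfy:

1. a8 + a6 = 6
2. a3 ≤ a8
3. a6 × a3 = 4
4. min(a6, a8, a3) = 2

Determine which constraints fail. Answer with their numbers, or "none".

1. a8 + a6 = 4 + 2 = 6  ✔
2. a3 = 2, a8 = 4; 2 ≤ 4  ✔
3. a6 × a3 = 2 × 2 = 4  ✔
4. min(2, 4, 2) = 2  ✔

The assignment satisfies every constraint.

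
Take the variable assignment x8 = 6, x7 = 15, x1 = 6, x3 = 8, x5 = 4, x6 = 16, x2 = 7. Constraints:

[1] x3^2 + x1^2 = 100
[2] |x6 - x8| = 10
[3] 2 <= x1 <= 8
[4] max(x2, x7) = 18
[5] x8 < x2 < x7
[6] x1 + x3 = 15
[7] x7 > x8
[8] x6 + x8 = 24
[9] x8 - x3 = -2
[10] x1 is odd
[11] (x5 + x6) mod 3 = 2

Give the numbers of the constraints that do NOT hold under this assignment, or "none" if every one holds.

No — constraints 4, 6, 8, and 10 are not satisfied.

[1] x3^2 + x1^2 = 8^2 + 6^2 = 64 + 36 = 100 — holds.
[2] |16 - 6| = 10 — holds.
[3] x1 = 6 lies in [2, 8] — holds.
[4] max(7, 15) = 15, not 18 — does not hold.
[5] values 6 < 7 < 15 — holds.
[6] x1 + x3 = 6 + 8 = 14, not 15 — does not hold.
[7] x7 = 15, x8 = 6; 15 > 6 — holds.
[8] x6 + x8 = 16 + 6 = 22, not 24 — does not hold.
[9] x8 - x3 = 6 - 8 = -2 — holds.
[10] x1 = 6 is even — does not hold.
[11] x5 + x6 = 20; 20 mod 3 = 2 — holds.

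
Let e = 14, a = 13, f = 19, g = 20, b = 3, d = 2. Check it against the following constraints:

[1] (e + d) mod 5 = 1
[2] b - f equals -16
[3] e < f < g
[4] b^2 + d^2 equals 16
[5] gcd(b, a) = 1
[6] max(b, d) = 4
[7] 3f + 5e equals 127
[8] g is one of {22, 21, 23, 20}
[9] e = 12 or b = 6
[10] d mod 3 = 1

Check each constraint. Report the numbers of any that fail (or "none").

[1] e + d = 16; 16 mod 5 = 1 — OK.
[2] b - f = 3 - 19 = -16 — OK.
[3] values 14 < 19 < 20 — OK.
[4] b^2 + d^2 = 3^2 + 2^2 = 9 + 4 = 13, not 16 — violated.
[5] gcd(3, 13) = 1 — OK.
[6] max(3, 2) = 3, not 4 — violated.
[7] 3f + 5e = 3(19) + 5(14) = 127 — OK.
[8] g = 20 is in {22, 21, 23, 20} — OK.
[9] e = 14 ≠ 12 and b = 3 ≠ 6; both disjuncts false — violated.
[10] 2 mod 3 = 2, not 1 — violated.

Constraints 4, 6, 9, 10 are violated.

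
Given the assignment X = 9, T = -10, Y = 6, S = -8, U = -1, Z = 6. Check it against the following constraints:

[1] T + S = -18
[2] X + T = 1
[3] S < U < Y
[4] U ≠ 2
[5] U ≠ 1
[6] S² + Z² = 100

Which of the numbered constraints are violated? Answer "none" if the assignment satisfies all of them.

Violated: 2.

[1] T + S = -10 + (-8) = -18 — OK.
[2] X + T = 9 + (-10) = -1, not 1 — violated.
[3] values -8 < -1 < 6 — OK.
[4] U = -1, and -1 ≠ 2 — OK.
[5] U = -1, and -1 ≠ 1 — OK.
[6] S² + Z² = (-8)² + 6² = 64 + 36 = 100 — OK.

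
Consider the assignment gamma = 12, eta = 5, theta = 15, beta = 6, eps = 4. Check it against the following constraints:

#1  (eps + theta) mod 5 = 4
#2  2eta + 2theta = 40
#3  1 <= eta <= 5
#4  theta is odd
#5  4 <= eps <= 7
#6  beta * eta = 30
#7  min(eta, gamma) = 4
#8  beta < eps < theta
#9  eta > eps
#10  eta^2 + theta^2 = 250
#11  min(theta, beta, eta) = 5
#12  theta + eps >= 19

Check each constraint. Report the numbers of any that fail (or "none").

#1 eps + theta = 19; 19 mod 5 = 4 — OK.
#2 2eta + 2theta = 2(5) + 2(15) = 40 — OK.
#3 eta = 5 lies in [1, 5] — OK.
#4 theta = 15 is odd — OK.
#5 eps = 4 lies in [4, 7] — OK.
#6 beta * eta = 6 * 5 = 30 — OK.
#7 min(5, 12) = 5, not 4 — violated.
#8 values 6, 4, 15; beta = 6 is not < eps = 4 — violated.
#9 eta = 5, eps = 4; 5 > 4 — OK.
#10 eta^2 + theta^2 = 5^2 + 15^2 = 25 + 225 = 250 — OK.
#11 min(15, 6, 5) = 5 — OK.
#12 theta + eps = 15 + 4 = 19; 19 ≥ 19 — OK.

The assignment fails constraints 7, 8.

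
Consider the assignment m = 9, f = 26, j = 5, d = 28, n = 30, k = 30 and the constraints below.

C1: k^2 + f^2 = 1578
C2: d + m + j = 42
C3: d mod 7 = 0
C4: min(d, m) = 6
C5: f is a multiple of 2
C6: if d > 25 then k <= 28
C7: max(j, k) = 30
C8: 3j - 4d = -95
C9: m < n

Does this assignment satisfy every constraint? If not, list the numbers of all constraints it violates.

The assignment fails constraints 1, 4, 6, and 8.

C1: k^2 + f^2 = 30^2 + 26^2 = 900 + 676 = 1576, not 1578 — fails.
C2: d + m + j = 28 + 9 + 5 = 42 — holds.
C3: 28 mod 7 = 0 — holds.
C4: min(28, 9) = 9, not 6 — fails.
C5: 26 / 2 = 13, so 2 divides 26 — holds.
C6: d = 28 > 25, so we need k ≤ 28; but k = 30 > 28 — fails.
C7: max(5, 30) = 30 — holds.
C8: 3j - 4d = 3(5) - 4(28) = -97, not -95 — fails.
C9: m = 9, n = 30; 9 < 30 — holds.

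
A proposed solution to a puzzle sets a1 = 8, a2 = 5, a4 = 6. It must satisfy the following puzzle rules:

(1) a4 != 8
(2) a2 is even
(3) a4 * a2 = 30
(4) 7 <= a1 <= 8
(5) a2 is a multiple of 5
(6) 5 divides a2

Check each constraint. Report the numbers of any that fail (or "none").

(1) a4 = 6, and 6 ≠ 8  ✔
(2) a2 = 5 is odd  ✘
(3) a4 * a2 = 6 * 5 = 30  ✔
(4) a1 = 8 lies in [7, 8]  ✔
(5) 5 / 5 = 1, so 5 divides 5  ✔
(6) 5 / 5 = 1, so 5 divides 5  ✔

No — constraint 2 is not satisfied.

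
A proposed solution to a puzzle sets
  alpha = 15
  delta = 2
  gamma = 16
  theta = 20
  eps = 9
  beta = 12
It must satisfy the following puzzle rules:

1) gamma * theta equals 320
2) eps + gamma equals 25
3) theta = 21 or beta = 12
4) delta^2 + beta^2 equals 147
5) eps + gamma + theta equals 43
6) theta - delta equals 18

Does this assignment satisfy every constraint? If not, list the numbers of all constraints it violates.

The assignment fails constraints 4, 5.

1) gamma * theta = 16 * 20 = 320 — holds.
2) eps + gamma = 9 + 16 = 25 — holds.
3) theta = 20 ≠ 21, but beta = 12 = 12 (second disjunct) — holds.
4) delta^2 + beta^2 = 2^2 + 12^2 = 4 + 144 = 148, not 147 — does not hold.
5) eps + gamma + theta = 9 + 16 + 20 = 45, not 43 — does not hold.
6) theta - delta = 20 - 2 = 18 — holds.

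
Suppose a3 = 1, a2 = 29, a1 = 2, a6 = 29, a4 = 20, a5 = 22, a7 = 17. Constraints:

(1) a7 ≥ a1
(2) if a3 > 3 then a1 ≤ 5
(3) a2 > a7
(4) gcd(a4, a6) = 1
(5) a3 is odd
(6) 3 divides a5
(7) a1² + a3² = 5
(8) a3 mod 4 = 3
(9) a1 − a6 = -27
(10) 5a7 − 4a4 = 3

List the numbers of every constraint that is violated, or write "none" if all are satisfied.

Violated: 6, 8, 10.

(1) a7 = 17, a1 = 2; 17 ≥ 2  true
(2) a3 = 1, not > 3; antecedent false, conditional vacuously true  true
(3) a2 = 29, a7 = 17; 29 > 17  true
(4) gcd(20, 29) = 1  true
(5) a3 = 1 is odd  true
(6) 22 = 3×7 + 1, so 3 does not divide 22  false
(7) a1² + a3² = 2² + 1² = 4 + 1 = 5  true
(8) 1 mod 4 = 1, not 3  false
(9) a1 − a6 = 2 − 29 = -27  true
(10) 5a7 − 4a4 = 5(17) − 4(20) = 5, not 3  false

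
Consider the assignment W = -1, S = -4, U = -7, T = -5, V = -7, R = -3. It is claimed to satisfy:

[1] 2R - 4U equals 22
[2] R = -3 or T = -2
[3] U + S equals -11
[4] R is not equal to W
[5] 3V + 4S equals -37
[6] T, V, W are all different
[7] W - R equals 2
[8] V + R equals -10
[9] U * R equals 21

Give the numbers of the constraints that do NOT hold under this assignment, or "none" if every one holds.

[1] 2R - 4U = 2(-3) - 4(-7) = 22  ✔
[2] R = -3 = -3 (first disjunct)  ✔
[3] U + S = -7 + (-4) = -11  ✔
[4] R = -3, W = -1; distinct  ✔
[5] 3V + 4S = 3(-7) + 4(-4) = -37  ✔
[6] values -5, -7, -1 are pairwise distinct  ✔
[7] W - R = -1 - (-3) = 2  ✔
[8] V + R = -7 + (-3) = -10  ✔
[9] U * R = -7 * (-3) = 21  ✔

None — every constraint holds.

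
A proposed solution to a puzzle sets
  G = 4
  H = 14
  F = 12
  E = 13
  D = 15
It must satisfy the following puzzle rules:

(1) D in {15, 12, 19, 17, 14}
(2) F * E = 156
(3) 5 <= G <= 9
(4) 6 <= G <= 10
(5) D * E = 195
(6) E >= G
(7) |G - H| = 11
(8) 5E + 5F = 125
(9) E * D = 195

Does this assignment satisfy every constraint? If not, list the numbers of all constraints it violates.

Violated: 3, 4, 7.

(1) D = 15 is in {15, 12, 19, 17, 14}  yes
(2) F * E = 12 * 13 = 156  yes
(3) G = 4 is outside [5, 9]  no
(4) G = 4 is outside [6, 10]  no
(5) D * E = 15 * 13 = 195  yes
(6) E = 13, G = 4; 13 ≥ 4  yes
(7) |4 - 14| = 10, not 11  no
(8) 5E + 5F = 5(13) + 5(12) = 125  yes
(9) E * D = 13 * 15 = 195  yes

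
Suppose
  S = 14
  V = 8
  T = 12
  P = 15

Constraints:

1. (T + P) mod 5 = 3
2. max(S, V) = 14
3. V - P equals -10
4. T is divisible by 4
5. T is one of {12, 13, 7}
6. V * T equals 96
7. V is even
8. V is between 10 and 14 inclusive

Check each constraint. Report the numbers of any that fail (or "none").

The assignment fails constraints 1, 3, and 8.

1. T + P = 27; 27 mod 5 = 2, not 3 — violated.
2. max(14, 8) = 14 — satisfied.
3. V - P = 8 - 15 = -7, not -10 — violated.
4. 12 / 4 = 3, so 4 divides 12 — satisfied.
5. T = 12 is in {12, 13, 7} — satisfied.
6. V * T = 8 * 12 = 96 — satisfied.
7. V = 8 is even — satisfied.
8. V = 8 is outside [10, 14] — violated.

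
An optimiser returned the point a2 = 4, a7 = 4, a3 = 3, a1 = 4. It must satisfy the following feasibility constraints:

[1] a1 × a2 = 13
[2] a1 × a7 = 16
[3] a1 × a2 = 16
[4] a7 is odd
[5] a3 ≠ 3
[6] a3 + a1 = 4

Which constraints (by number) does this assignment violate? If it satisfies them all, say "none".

No — constraints 1, 4, 5, and 6 are not satisfied.

[1] a1 × a2 = 4 × 4 = 16, not 13  FAIL
[2] a1 × a7 = 4 × 4 = 16  OK
[3] a1 × a2 = 4 × 4 = 16  OK
[4] a7 = 4 is even  FAIL
[5] a3 = 3, but 3 is required to differ  FAIL
[6] a3 + a1 = 3 + 4 = 7, not 4  FAIL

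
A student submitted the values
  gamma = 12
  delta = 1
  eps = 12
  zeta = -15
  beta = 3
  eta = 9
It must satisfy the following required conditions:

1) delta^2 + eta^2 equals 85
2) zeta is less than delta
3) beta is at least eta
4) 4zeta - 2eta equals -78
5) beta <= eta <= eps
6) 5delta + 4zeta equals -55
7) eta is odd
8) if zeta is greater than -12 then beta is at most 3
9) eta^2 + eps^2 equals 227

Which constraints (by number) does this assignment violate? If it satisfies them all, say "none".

1) delta^2 + eta^2 = 1^2 + 9^2 = 1 + 81 = 82, not 85  fails
2) zeta = -15, delta = 1; -15 < 1  holds
3) beta = 3, eta = 9; 3 < 9 (want ≥)  fails
4) 4zeta - 2eta = 4(-15) - 2(9) = -78  holds
5) values 3 <= 9 <= 12  holds
6) 5delta + 4zeta = 5(1) + 4(-15) = -55  holds
7) eta = 9 is odd  holds
8) zeta = -15, not > -12; antecedent false, conditional vacuously true  holds
9) eta^2 + eps^2 = 9^2 + 12^2 = 81 + 144 = 225, not 227  fails

No — constraints 1, 3, and 9 are not satisfied.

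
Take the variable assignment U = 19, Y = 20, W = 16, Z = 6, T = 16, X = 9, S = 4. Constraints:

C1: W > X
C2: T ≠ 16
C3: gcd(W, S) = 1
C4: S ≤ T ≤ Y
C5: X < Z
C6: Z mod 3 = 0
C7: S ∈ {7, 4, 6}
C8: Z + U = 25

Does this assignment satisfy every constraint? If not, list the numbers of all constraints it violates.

Violated: 2, 3, and 5.

C1: W = 16, X = 9; 16 > 9  holds
C2: T = 16, but 16 is required to differ  fails
C3: gcd(16, 4) = 4, not 1  fails
C4: values 4 ≤ 16 ≤ 20  holds
C5: X = 9, Z = 6; 9 ≥ 6 (want <)  fails
C6: 6 mod 3 = 0  holds
C7: S = 4 is in {7, 4, 6}  holds
C8: Z + U = 6 + 19 = 25  holds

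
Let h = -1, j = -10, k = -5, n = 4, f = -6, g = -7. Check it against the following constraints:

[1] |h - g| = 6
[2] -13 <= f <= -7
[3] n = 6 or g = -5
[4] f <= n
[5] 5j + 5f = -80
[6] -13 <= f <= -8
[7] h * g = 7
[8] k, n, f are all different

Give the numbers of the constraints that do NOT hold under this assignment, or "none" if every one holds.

Constraints 2, 3, 6 are violated.

[1] |-1 - (-7)| = 6 — holds.
[2] f = -6 is outside [-13, -7] — fails.
[3] n = 4 ≠ 6 and g = -7 ≠ -5; both disjuncts false — fails.
[4] f = -6, n = 4; -6 ≤ 4 — holds.
[5] 5j + 5f = 5(-10) + 5(-6) = -80 — holds.
[6] f = -6 is outside [-13, -8] — fails.
[7] h * g = -1 * (-7) = 7 — holds.
[8] values -5, 4, -6 are pairwise distinct — holds.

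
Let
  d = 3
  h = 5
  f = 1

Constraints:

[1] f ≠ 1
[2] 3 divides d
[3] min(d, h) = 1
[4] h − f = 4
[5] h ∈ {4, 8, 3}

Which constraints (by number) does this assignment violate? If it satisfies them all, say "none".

[1] f = 1, but 1 is required to differ  FAIL
[2] 3 / 3 = 1, so 3 divides 3  OK
[3] min(3, 5) = 3, not 1  FAIL
[4] h − f = 5 − 1 = 4  OK
[5] h = 5 is not in {4, 8, 3}  FAIL

No — constraints 1, 3, and 5 are not satisfied.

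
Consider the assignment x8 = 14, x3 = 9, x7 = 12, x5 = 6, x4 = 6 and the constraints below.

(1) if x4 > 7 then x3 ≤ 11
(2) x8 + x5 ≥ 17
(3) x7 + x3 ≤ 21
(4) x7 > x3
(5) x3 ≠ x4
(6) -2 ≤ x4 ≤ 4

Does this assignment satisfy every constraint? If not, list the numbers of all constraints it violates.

(1) x4 = 6, not > 7; antecedent false, conditional vacuously true — OK.
(2) x8 + x5 = 14 + 6 = 20; 20 ≥ 17 — OK.
(3) x7 + x3 = 12 + 9 = 21; 21 ≤ 21 — OK.
(4) x7 = 12, x3 = 9; 12 > 9 — OK.
(5) x3 = 9, x4 = 6; distinct — OK.
(6) x4 = 6 is outside [-2, 4] — violated.

The assignment fails constraint 6.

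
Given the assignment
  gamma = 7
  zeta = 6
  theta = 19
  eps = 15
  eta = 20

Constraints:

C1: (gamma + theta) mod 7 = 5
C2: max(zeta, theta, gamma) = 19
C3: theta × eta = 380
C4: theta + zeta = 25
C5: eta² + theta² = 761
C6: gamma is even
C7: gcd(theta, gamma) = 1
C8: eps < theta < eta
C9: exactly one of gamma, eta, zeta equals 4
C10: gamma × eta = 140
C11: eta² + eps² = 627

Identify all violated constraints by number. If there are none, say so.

Constraints 6, 9, and 11 are violated.

C1: gamma + theta = 26; 26 mod 7 = 5  holds
C2: max(6, 19, 7) = 19  holds
C3: theta × eta = 19 × 20 = 380  holds
C4: theta + zeta = 19 + 6 = 25  holds
C5: eta² + theta² = 20² + 19² = 400 + 361 = 761  holds
C6: gamma = 7 is odd  fails
C7: gcd(19, 7) = 1  holds
C8: values 15 < 19 < 20  holds
C9: gamma=7, eta=20, zeta=6; 0 of them equal 4, not exactly one  fails
C10: gamma × eta = 7 × 20 = 140  holds
C11: eta² + eps² = 20² + 15² = 400 + 225 = 625, not 627  fails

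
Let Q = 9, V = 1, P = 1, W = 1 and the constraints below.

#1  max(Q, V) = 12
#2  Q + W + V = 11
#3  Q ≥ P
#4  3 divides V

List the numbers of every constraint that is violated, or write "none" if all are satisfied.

#1 max(9, 1) = 9, not 12  no
#2 Q + W + V = 9 + 1 + 1 = 11  yes
#3 Q = 9, P = 1; 9 ≥ 1  yes
#4 1 = 3×0 + 1, so 3 does not divide 1  no

Violated: 1 and 4.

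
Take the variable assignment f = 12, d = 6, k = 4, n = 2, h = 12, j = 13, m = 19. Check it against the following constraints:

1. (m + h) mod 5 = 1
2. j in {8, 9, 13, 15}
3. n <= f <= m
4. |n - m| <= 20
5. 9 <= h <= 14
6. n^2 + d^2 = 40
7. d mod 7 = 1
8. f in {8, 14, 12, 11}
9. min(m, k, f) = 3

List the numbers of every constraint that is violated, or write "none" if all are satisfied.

1. m + h = 31; 31 mod 5 = 1 — holds.
2. j = 13 is in {8, 9, 13, 15} — holds.
3. values 2 <= 12 <= 19 — holds.
4. |2 - 19| = 17; 17 ≤ 20 — holds.
5. h = 12 lies in [9, 14] — holds.
6. n^2 + d^2 = 2^2 + 6^2 = 4 + 36 = 40 — holds.
7. 6 mod 7 = 6, not 1 — fails.
8. f = 12 is in {8, 14, 12, 11} — holds.
9. min(19, 4, 12) = 4, not 3 — fails.

Violated: 7 and 9.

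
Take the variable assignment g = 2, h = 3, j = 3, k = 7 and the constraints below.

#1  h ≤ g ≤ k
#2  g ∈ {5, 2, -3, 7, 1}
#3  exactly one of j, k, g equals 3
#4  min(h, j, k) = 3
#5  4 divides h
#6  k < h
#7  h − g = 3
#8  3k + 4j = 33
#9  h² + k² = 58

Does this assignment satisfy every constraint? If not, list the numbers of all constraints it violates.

The assignment fails constraints 1, 5, 6, and 7.

#1 values 3, 2, 7; h = 3 is not ≤ g = 2  false
#2 g = 2 is in {5, 2, -3, 7, 1}  true
#3 j=3, k=7, g=2; 1 of them equals 3  true
#4 min(3, 3, 7) = 3  true
#5 3 = 4×0 + 3, so 4 does not divide 3  false
#6 k = 7, h = 3; 7 ≥ 3 (want <)  false
#7 h − g = 3 − 2 = 1, not 3  false
#8 3k + 4j = 3(7) + 4(3) = 33  true
#9 h² + k² = 3² + 7² = 9 + 49 = 58  true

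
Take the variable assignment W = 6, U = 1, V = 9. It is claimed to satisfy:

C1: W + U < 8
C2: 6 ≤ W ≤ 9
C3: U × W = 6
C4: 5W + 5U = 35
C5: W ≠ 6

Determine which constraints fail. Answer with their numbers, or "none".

The assignment fails constraint 5.

C1: W + U = 6 + 1 = 7; 7 < 8 — holds.
C2: W = 6 lies in [6, 9] — holds.
C3: U × W = 1 × 6 = 6 — holds.
C4: 5W + 5U = 5(6) + 5(1) = 35 — holds.
C5: W = 6, but 6 is required to differ — does not hold.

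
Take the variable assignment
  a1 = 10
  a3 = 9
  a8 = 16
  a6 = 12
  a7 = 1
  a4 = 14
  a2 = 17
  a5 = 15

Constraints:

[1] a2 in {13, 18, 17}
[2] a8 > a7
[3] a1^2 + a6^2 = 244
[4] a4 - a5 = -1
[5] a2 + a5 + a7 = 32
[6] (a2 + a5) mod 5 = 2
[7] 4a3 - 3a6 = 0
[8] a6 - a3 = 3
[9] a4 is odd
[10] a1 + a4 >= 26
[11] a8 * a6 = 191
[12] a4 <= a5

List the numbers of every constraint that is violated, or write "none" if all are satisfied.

[1] a2 = 17 is in {13, 18, 17} — holds.
[2] a8 = 16, a7 = 1; 16 > 1 — holds.
[3] a1^2 + a6^2 = 10^2 + 12^2 = 100 + 144 = 244 — holds.
[4] a4 - a5 = 14 - 15 = -1 — holds.
[5] a2 + a5 + a7 = 17 + 15 + 1 = 33, not 32 — fails.
[6] a2 + a5 = 32; 32 mod 5 = 2 — holds.
[7] 4a3 - 3a6 = 4(9) - 3(12) = 0 — holds.
[8] a6 - a3 = 12 - 9 = 3 — holds.
[9] a4 = 14 is even — fails.
[10] a1 + a4 = 10 + 14 = 24; 24 < 26, bound 26 not met — fails.
[11] a8 * a6 = 16 * 12 = 192, not 191 — fails.
[12] a4 = 14, a5 = 15; 14 ≤ 15 — holds.

No — constraints 5, 9, 10, 11 are not satisfied.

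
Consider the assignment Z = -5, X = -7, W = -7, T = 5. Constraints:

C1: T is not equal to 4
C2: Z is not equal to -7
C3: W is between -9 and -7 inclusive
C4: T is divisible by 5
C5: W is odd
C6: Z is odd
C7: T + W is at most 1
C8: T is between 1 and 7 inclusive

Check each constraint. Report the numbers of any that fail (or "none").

All constraints are satisfied.

C1: T = 5, and 5 ≠ 4 — holds.
C2: Z = -5, and -5 ≠ -7 — holds.
C3: W = -7 lies in [-9, -7] — holds.
C4: 5 / 5 = 1, so 5 divides 5 — holds.
C5: W = -7 is odd — holds.
C6: Z = -5 is odd — holds.
C7: T + W = 5 + (-7) = -2; -2 ≤ 1 — holds.
C8: T = 5 lies in [1, 7] — holds.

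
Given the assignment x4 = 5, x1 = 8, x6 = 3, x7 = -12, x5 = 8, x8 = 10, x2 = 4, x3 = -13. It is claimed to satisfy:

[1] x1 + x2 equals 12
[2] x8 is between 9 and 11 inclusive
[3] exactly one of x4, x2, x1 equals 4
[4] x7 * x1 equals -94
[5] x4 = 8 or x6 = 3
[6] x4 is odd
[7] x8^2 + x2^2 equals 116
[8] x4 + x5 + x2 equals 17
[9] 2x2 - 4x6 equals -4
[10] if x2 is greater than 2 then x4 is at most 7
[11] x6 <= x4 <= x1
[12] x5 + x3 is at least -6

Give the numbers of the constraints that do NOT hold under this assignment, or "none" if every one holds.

[1] x1 + x2 = 8 + 4 = 12 — holds.
[2] x8 = 10 lies in [9, 11] — holds.
[3] x4=5, x2=4, x1=8; 1 of them equals 4 — holds.
[4] x7 * x1 = -12 * 8 = -96, not -94 — fails.
[5] x4 = 5 ≠ 8, but x6 = 3 = 3 (second disjunct) — holds.
[6] x4 = 5 is odd — holds.
[7] x8^2 + x2^2 = 10^2 + 4^2 = 100 + 16 = 116 — holds.
[8] x4 + x5 + x2 = 5 + 8 + 4 = 17 — holds.
[9] 2x2 - 4x6 = 2(4) - 4(3) = -4 — holds.
[10] x2 = 4 > 2, so we need x4 ≤ 7; x4 = 5 ≤ 7 — holds.
[11] values 3 <= 5 <= 8 — holds.
[12] x5 + x3 = 8 + (-13) = -5; -5 ≥ -6 — holds.

The assignment fails constraint 4.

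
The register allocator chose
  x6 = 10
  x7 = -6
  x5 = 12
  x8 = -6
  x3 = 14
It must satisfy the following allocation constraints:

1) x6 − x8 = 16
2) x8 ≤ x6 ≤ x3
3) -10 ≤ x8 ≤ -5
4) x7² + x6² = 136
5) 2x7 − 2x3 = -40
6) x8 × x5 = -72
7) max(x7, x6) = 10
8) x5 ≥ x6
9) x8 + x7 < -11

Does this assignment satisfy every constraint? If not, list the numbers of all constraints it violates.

1) x6 − x8 = 10 − (-6) = 16 — holds.
2) values -6 ≤ 10 ≤ 14 — holds.
3) x8 = -6 lies in [-10, -5] — holds.
4) x7² + x6² = (-6)² + 10² = 36 + 100 = 136 — holds.
5) 2x7 − 2x3 = 2(-6) − 2(14) = -40 — holds.
6) x8 × x5 = -6 × 12 = -72 — holds.
7) max(-6, 10) = 10 — holds.
8) x5 = 12, x6 = 10; 12 ≥ 10 — holds.
9) x8 + x7 = -6 + (-6) = -12; -12 < -11 — holds.

The assignment satisfies every constraint.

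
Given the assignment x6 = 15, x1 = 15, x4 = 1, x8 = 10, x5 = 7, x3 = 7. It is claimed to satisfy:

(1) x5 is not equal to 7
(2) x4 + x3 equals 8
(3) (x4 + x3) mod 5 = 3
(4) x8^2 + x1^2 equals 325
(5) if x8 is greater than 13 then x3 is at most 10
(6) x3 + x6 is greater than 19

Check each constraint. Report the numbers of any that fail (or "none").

(1) x5 = 7, but 7 is required to differ  false
(2) x4 + x3 = 1 + 7 = 8  true
(3) x4 + x3 = 8; 8 mod 5 = 3  true
(4) x8^2 + x1^2 = 10^2 + 15^2 = 100 + 225 = 325  true
(5) x8 = 10, not > 13; antecedent false, conditional vacuously true  true
(6) x3 + x6 = 7 + 15 = 22; 22 > 19  true

No — constraint 1 is not satisfied.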